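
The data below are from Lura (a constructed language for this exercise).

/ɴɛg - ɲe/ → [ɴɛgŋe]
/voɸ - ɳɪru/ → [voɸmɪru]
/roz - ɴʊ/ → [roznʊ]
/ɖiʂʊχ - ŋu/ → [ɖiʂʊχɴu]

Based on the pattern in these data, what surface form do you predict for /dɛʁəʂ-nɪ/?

The data show progressive place assimilation: /ɲ/ → [ŋ] after /g/; /ɳ/ → [m] after /ɸ/; /ɴ/ → [n] after /z/; /ŋ/ → [ɴ] after /χ/. In each pair only place changes, matching the preceding consonant, while manner and voice stay constant.
The rule targets /n/ (voiced alveolar nasal), which sits after the trigger /ʂ/ (retroflex).
The voiced retroflex nasal is [ɳ], so /n/ → [ɳ].

[dɛʁəʂɳɪ]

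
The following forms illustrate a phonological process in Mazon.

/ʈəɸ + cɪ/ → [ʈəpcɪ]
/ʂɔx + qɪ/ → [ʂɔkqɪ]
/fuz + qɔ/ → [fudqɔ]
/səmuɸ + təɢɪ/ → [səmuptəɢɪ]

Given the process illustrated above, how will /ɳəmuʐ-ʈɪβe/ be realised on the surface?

[ɳəmuɖʈɪβe]

The data show regressive manner assimilation: /ɸ/ → [p] before /c/; /x/ → [k] before /q/; /z/ → [d] before /q/; /ɸ/ → [p] before /t/. In each pair only manner changes, matching the following consonant, while place and voice stay constant.
The rule targets /ʐ/ (voiced retroflex fricative), which sits before the trigger /ʈ/ (stop).
A voiced retroflex stop is [ɖ], so the surface segment is [ɖ].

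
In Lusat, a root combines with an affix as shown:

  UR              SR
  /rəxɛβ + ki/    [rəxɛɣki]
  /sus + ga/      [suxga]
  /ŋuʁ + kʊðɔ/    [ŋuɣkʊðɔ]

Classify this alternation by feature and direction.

Underlying /β/ is realised as [ɣ] next to /k/; /k/ itself does not change.
The change bilabial → velar matches the place of the following /k/, identifying this as place assimilation.
Manner and voice are unchanged, so the assimilation is partial, not total.
The other alternating forms pattern the same way: /s/ → [x] before /g/ (alveolar → velar, matching velar); /ʁ/ → [ɣ] before /k/ (uvular → velar, matching velar) — only place changes, and always toward the following segment.
Since the segment that changes precedes the conditioning segment, the assimilation is regressive.

regressive place assimilation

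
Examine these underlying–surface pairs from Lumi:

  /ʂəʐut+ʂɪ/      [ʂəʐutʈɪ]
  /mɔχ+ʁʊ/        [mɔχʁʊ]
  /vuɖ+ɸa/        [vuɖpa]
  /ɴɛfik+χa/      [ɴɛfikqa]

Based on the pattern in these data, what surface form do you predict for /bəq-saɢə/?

The data show progressive manner assimilation: /ʂ/ → [ʈ] after /t/; /ɸ/ → [p] after /ɖ/; /χ/ → [q] after /k/. In each pair only manner changes, matching the preceding consonant, while place and voice stay constant.
No alternation appears in [mɔχʁʊ]: there the adjacent consonants already agree in manner (/ʁ/ and /χ/ are both fricatives), so this form is consistent with the same rule.
The rule targets /s/ (voiceless alveolar fricative), which sits after the trigger /q/ (stop).
A voiceless alveolar stop is [t], so the surface segment is [t].

[bəqtaɢə]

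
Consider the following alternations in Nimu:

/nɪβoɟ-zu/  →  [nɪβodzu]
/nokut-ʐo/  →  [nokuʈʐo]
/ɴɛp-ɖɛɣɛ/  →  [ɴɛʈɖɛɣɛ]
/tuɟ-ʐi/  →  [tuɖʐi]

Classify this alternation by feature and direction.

regressive place assimilation

The segment that alternates is /ɟ/, which surfaces as [d] when adjacent to /z/.
/ɟ/ is palatal while /z/ is alveolar; the output [d] is alveolar, matching the trigger — so the feature that spreads is place.
Manner and voice are unchanged, so the assimilation is partial, not total.
The same holds elsewhere in the data: /t/ → [ʈ] before /ʐ/ (alveolar → retroflex, matching retroflex); /p/ → [ʈ] before /ɖ/ (bilabial → retroflex, matching retroflex); /ɟ/ → [ɖ] before /ʐ/ (palatal → retroflex, matching retroflex) — only place changes, and always toward the following segment.
The trigger is the following segment, so the direction is regressive (anticipatory).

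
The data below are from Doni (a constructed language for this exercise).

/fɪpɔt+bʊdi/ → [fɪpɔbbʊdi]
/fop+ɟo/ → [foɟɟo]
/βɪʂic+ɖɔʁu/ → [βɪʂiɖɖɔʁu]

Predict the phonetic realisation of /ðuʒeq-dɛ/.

[ðuʒeddɛ]

The data show regressive total assimilation (/t/ → [b] before /b/; /p/ → [ɟ] before /ɟ/; /c/ → [ɖ] before /ɖ/): in every case the target segment becomes identical to its following neighbour, copying more than a single feature.
/q/ is the segment targeted by the rule; it sits immediately before /d/, so it assimilates completely and surfaces as [d].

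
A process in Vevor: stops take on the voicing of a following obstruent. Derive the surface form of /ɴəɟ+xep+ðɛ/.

/ɟ/ is a voiced palatal stop. The following trigger /x/ is voiceless, so /ɟ/ must become voiceless as well.
Changing only its voicing to voiceless gives [c] — the voiceless palatal stop.
At the second juncture, /p/ likewise becomes [b] adjacent to /ð/.

[ɴəcxebðɛ]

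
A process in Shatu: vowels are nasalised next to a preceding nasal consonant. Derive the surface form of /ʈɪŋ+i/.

/i/ sits next to the nasal /ŋ/ and is therefore nasalised to [ĩ].

[ʈɪŋĩ]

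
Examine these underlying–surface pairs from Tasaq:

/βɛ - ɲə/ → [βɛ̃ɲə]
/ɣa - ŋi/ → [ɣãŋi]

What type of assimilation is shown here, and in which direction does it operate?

The vowel /ɛ/ surfaces as nasalised [ɛ̃] next to the following nasal /ɲ/ — it has acquired the [+nasal] feature of its neighbour.
Likewise in the remaining data: /a/ → [ã] before /ŋ/ — each time a vowel is nasalised next to a following nasal.
Because the conditioning nasal is to the right of the vowel that changes, the process is regressive (anticipatory).

regressive nasality assimilation (vowel nasalisation)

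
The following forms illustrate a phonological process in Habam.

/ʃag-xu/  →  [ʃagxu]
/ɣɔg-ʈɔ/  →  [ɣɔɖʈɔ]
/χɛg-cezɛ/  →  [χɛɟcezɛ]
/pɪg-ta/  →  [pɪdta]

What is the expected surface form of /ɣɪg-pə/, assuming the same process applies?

The data show regressive place assimilation: /g/ → [ɖ] before /ʈ/; /g/ → [ɟ] before /c/; /g/ → [d] before /t/. In each pair only place changes, matching the following consonant, while manner and voice stay constant.
No alternation appears in [ʃagxu]: there the adjacent consonants already agree in place (/g/ and /x/ are both velar), so this form is consistent with the same rule.
The rule targets /g/ (voiced velar stop), which sits before the trigger /p/ (bilabial).
A voiced bilabial stop is [b], so the surface segment is [b].

[ɣɪbpə]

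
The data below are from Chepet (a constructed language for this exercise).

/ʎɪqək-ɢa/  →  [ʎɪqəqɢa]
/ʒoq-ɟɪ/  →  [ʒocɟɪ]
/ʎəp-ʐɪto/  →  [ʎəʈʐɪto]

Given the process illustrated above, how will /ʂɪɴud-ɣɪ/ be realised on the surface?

The data show regressive place assimilation: /k/ → [q] before /ɢ/; /q/ → [c] before /ɟ/; /p/ → [ʈ] before /ʐ/. In each pair only place changes, matching the following consonant, while manner and voice stay constant.
/d/ is a voiced alveolar stop. The following trigger /ɣ/ is velar, so /d/ must become velar as well.
The voiced velar stop is [g], so /d/ → [g].

[ʂɪɴugɣɪ]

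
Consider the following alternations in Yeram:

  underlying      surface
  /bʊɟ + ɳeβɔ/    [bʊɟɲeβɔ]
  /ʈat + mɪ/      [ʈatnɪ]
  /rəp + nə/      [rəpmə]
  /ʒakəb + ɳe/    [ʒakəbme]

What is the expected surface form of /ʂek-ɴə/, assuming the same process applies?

[ʂekŋə]

The data show progressive place assimilation: /ɳ/ → [ɲ] after /ɟ/; /m/ → [n] after /t/; /n/ → [m] after /p/; /ɳ/ → [m] after /b/. In each pair only place changes, matching the preceding consonant, while manner and voice stay constant.
The rule targets /ɴ/ (voiced uvular nasal), which sits after the trigger /k/ (velar).
Changing only its place to velar gives [ŋ] — the voiced velar nasal.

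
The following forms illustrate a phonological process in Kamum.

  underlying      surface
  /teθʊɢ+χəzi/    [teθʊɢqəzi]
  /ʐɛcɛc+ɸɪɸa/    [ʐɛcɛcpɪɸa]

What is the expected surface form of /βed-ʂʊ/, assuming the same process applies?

[βedʈʊ]

The data show progressive manner assimilation: /χ/ → [q] after /ɢ/; /ɸ/ → [p] after /c/. In each pair only manner changes, matching the preceding consonant, while place and voice stay constant.
The rule targets /ʂ/ (voiceless retroflex fricative), which sits after the trigger /d/ (stop).
The voiceless retroflex stop is [ʈ], so /ʂ/ → [ʈ].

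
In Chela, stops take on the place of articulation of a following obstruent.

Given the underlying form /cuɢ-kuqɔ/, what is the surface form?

[cugkuqɔ]

The rule targets /ɢ/ (voiced uvular stop), which sits before the trigger /k/ (velar).
A voiced velar stop is [g], so the surface segment is [g].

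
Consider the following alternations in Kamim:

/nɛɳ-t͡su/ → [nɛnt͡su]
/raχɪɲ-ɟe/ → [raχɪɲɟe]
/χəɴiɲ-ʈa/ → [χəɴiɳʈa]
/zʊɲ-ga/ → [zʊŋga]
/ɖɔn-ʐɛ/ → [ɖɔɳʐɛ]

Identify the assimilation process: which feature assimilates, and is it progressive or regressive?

regressive place assimilation

Underlying /ɳ/ is realised as [n] next to /t͡s/; /t͡s/ itself does not change.
/ɳ/ is retroflex while /t͡s/ is alveolar; the output [n] is alveolar, matching the trigger — so the feature that spreads is place.
Manner and voice are unchanged, so the assimilation is partial, not total.
The other alternating forms pattern the same way: /ɲ/ → [ɳ] before /ʈ/ (palatal → retroflex, matching retroflex); /ɲ/ → [ŋ] before /g/ (palatal → velar, matching velar); /n/ → [ɳ] before /ʐ/ (alveolar → retroflex, matching retroflex) — only place changes, and always toward the following segment.
No alternation appears in [raχɪɲɟe]: there the adjacent consonants already agree in place (/ɲ/ and /ɟ/ are both palatal), so this form is consistent with the same rule.
Since the segment that changes precedes the conditioning segment, the assimilation is regressive.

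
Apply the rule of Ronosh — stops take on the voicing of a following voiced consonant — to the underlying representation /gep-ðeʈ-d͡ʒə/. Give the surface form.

[gebðeɖd͡ʒə]

/p/ is a voiceless bilabial stop. The following trigger /ð/ is voiced, so /p/ must become voiced as well.
The voiced bilabial stop is [b], so /p/ → [b].
At the second juncture, /ʈ/ likewise becomes [ɖ] adjacent to /d͡ʒ/.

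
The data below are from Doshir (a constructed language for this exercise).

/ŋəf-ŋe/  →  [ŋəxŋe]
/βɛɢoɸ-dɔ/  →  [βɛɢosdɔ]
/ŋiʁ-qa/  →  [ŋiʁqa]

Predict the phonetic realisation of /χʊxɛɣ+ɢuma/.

The data show regressive place assimilation: /f/ → [x] before /ŋ/; /ɸ/ → [s] before /d/. In each pair only place changes, matching the following consonant, while manner and voice stay constant.
Nothing changes in [ŋiʁqa]: there the adjacent consonants already agree in place (/ʁ/ and /q/ are both uvular), so this form is consistent with the same rule.
The rule targets /ɣ/ (voiced velar fricative), which sits before the trigger /ɢ/ (uvular).
The voiced uvular fricative is [ʁ], so /ɣ/ → [ʁ].

[χʊxɛʁɢuma]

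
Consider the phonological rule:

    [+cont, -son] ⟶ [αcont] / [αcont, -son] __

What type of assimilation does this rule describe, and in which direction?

progressive manner assimilation

The rule copies [cont] (continuancy) from the environment onto the target fricatives; since [±cont] encodes the stop/fricative manner contrast, the assimilating dimension is manner.
The conditioning segment sits to the left of the focus bar, meaning the trigger precedes the segment that changes — progressive assimilation.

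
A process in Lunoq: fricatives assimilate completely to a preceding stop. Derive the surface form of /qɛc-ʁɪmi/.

/ʁ/ is the segment targeted by the rule; it sits immediately after /c/, so it assimilates completely and surfaces as [c].

[qɛccɪmi]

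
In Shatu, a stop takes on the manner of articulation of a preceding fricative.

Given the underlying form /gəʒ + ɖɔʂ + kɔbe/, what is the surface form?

[gəʒʐɔʂxɔbe]

The rule targets /ɖ/ (voiced retroflex stop), which sits after the trigger /ʒ/ (fricative).
The voiced retroflex fricative is [ʐ], so /ɖ/ → [ʐ].
The same rule applies at the second boundary: /k/ → [x] next to /ʂ/.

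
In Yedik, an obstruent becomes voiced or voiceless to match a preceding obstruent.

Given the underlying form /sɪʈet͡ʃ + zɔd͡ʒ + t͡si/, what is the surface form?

[sɪʈet͡ʃsɔd͡ʒd͡zi]

/z/ is a voiced alveolar fricative. The preceding trigger /t͡ʃ/ is voiceless, so /z/ must become voiceless as well.
A voiceless alveolar fricative is [s], so the surface segment is [s].
At the second juncture, /t͡s/ likewise becomes [d͡z] adjacent to /d͡ʒ/.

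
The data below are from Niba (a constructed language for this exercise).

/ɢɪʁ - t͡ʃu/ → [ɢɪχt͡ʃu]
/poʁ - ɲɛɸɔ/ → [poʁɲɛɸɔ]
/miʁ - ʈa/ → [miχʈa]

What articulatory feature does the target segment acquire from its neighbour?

Underlying /ʁ/ is realised as [χ] next to /t͡ʃ/; /t͡ʃ/ itself does not change.
The change voiced → voiceless matches the voicing of the following /t͡ʃ/, identifying this as voicing assimilation.
The same holds elsewhere in the data: /ʁ/ → [χ] before /ʈ/ (voiced → voiceless, matching voiceless) — only voicing changes, and always toward the following segment.
Nothing changes in [poʁɲɛɸɔ]: there the adjacent consonants already agree in voicing (/ʁ/ and /ɲ/ are both voiced), so this form is consistent with the same rule.

voicing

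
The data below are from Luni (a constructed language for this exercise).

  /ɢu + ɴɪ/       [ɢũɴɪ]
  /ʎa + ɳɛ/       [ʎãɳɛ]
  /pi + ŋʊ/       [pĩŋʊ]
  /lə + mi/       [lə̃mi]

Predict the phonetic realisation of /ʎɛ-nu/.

[ʎɛ̃nu]

The data show regressive nasality assimilation (vowel nasalisation): /u/ → [ũ] before /ɴ/; /a/ → [ã] before /ɳ/; /i/ → [ĩ] before /ŋ/; /ə/ → [ə̃] before /m/ — a vowel is nasalised by an immediately following nasal consonant.
/ɛ/ sits next to the nasal /n/ and is therefore nasalised to [ɛ̃].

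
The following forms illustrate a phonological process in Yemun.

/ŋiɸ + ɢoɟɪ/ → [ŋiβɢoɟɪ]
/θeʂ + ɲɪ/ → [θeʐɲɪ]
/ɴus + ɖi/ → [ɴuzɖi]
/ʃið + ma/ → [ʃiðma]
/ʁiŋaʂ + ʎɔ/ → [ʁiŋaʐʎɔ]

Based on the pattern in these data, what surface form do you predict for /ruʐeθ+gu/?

The data show regressive voicing assimilation: /ɸ/ → [β] before /ɢ/; /ʂ/ → [ʐ] before /ɲ/; /s/ → [z] before /ɖ/; /ʂ/ → [ʐ] before /ʎ/. In each pair only voicing changes, matching the following consonant, while place and manner stay constant.
Nothing changes in [ʃiðma]: there the adjacent consonants already agree in voicing (/ð/ and /m/ are both voiced), so this form is consistent with the same rule.
/θ/ is a voiceless dental fricative. The following trigger /g/ is voiced, so /θ/ must become voiced as well.
A voiced dental fricative is [ð], so the surface segment is [ð].

[ruʐeðgu]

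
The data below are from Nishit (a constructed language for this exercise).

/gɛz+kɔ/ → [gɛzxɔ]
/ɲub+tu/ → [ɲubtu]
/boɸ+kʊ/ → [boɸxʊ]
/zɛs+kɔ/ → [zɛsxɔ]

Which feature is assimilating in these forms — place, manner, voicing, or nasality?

manner

The segment that alternates is /k/, which surfaces as [x] when adjacent to /z/.
/k/ is a stop while /z/ is a fricative; the output [x] is a fricative, matching the trigger — so the feature that spreads is manner.
The other alternating forms pattern the same way: /k/ → [x] after /ɸ/ (stop → fricative, matching a fricative); /k/ → [x] after /s/ (stop → fricative, matching a fricative) — only manner changes, and always toward the preceding segment.
Nothing changes in [ɲubtu]: there the adjacent consonants already agree in manner (/t/ and /b/ are both stops), so this form is consistent with the same rule.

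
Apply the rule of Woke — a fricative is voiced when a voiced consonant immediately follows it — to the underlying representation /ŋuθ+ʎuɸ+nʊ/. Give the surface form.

The rule targets /θ/ (voiceless dental fricative), which sits before the trigger /ʎ/ (voiced).
Changing only its voicing to voiced gives [ð] — the voiced dental fricative.
At the second juncture, /ɸ/ likewise becomes [β] adjacent to /n/.

[ŋuðʎuβnʊ]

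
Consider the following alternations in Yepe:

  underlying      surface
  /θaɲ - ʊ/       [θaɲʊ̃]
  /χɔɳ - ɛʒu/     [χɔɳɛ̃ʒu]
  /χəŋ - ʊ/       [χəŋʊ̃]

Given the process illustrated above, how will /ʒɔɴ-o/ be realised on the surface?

[ʒɔɴõ]

The data show progressive nasality assimilation (vowel nasalisation): /ʊ/ → [ʊ̃] after /ɲ/; /ɛ/ → [ɛ̃] after /ɳ/; /ʊ/ → [ʊ̃] after /ŋ/ — a vowel is nasalised by an immediately preceding nasal consonant.
The vowel /o/ is adjacent to the preceding nasal /ɴ/, so it acquires [+nasal] and surfaces as [õ].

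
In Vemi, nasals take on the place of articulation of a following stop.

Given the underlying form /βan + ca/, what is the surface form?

[βaɲca]

/n/ is a voiced alveolar nasal. The following trigger /c/ is palatal, so /n/ must become palatal as well.
The voiced palatal nasal is [ɲ], so /n/ → [ɲ].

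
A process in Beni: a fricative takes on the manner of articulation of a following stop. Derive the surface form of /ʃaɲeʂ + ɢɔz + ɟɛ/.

[ʃaɲeʈɢɔdɟɛ]

/ʂ/ is a voiceless retroflex fricative. The following trigger /ɢ/ is a stop, so /ʂ/ must become a stop as well.
A voiceless retroflex stop is [ʈ], so the surface segment is [ʈ].
The same rule applies at the second boundary: /z/ → [d] next to /ɟ/.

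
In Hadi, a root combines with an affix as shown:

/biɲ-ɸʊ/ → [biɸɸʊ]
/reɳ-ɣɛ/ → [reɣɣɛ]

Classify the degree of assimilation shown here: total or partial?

total assimilation

The segment that alternates is /ɲ/, which surfaces as [ɸ] when adjacent to /ɸ/.
The output [ɸ] is identical to the trigger /ɸ/ — every feature (place, manner, voicing) has been copied — so this is total assimilation.
The other form behaves the same way: /ɳ/ → [ɣ] before /ɣ/ — in each case the output is a copy of the following consonant.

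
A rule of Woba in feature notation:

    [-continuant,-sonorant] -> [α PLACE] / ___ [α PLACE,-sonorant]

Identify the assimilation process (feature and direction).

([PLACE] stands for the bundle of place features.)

regressive place assimilation

The rule copies the place features (abbreviated [PLACE]) from the environment onto the target, so the assimilating feature is place.
The conditioning segment sits to the right of the focus bar, meaning the trigger follows the segment that changes — regressive assimilation.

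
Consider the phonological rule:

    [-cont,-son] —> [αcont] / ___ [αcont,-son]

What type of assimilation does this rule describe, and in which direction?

regressive manner assimilation

The shared variable α links the value of [cont] on the target to that of the neighbouring obstruent. [cont] distinguishes stops from fricatives — a manner-of-articulation feature — so this is manner assimilation.
Since the environment is written after the underscore, the trigger follows the target; the direction is regressive.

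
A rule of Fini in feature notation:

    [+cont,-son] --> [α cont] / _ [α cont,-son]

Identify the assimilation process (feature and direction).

The shared variable α links the value of [cont] on the target to that of the neighbouring obstruent. [cont] distinguishes stops from fricatives — a manner-of-articulation feature — so this is manner assimilation.
The conditioning segment sits to the right of the focus bar, meaning the trigger follows the segment that changes — regressive assimilation.

regressive manner assimilation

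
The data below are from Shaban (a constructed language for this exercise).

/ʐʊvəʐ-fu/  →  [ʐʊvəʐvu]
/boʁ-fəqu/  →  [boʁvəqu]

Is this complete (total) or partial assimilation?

The segment that alternates is /f/, which surfaces as [v] when adjacent to /ʐ/.
The change voiceless → voiced matches the voicing of the preceding /ʐ/, identifying this as voicing assimilation.
Place and manner are unchanged, so the assimilation is partial, not total.
The same holds elsewhere in the data: /f/ → [v] after /ʁ/ (voiceless → voiced, matching voiced) — only voicing changes, and always toward the preceding segment.

partial assimilation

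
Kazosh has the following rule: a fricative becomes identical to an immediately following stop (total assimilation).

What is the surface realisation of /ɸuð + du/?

/ð/ is the segment targeted by the rule; it sits immediately before /d/, so it assimilates completely and surfaces as [d].

[ɸuddu]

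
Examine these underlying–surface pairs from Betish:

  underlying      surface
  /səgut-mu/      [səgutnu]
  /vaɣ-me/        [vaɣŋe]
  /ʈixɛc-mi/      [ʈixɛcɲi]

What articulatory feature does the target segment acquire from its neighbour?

Underlying /m/ is realised as [n] next to /t/; /t/ itself does not change.
/m/ is bilabial while /t/ is alveolar; the output [n] is alveolar, matching the trigger — so the feature that spreads is place.
The same holds elsewhere in the data: /m/ → [ŋ] after /ɣ/ (bilabial → velar, matching velar); /m/ → [ɲ] after /c/ (bilabial → palatal, matching palatal) — only place changes, and always toward the preceding segment.

place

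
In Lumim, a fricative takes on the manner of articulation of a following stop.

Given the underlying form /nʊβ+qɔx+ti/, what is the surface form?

[nʊbqɔkti]

The rule targets /β/ (voiced bilabial fricative), which sits before the trigger /q/ (stop).
The voiced bilabial stop is [b], so /β/ → [b].
At the second juncture, /x/ likewise becomes [k] adjacent to /t/.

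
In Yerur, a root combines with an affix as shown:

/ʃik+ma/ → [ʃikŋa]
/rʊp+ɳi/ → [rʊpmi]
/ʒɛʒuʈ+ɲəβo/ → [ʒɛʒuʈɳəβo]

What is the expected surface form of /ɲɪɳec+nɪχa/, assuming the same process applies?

[ɲɪɳecɲɪχa]

The data show progressive place assimilation: /m/ → [ŋ] after /k/; /ɳ/ → [m] after /p/; /ɲ/ → [ɳ] after /ʈ/. In each pair only place changes, matching the preceding consonant, while manner and voice stay constant.
The rule targets /n/ (voiced alveolar nasal), which sits after the trigger /c/ (palatal).
Changing only its place to palatal gives [ɲ] — the voiced palatal nasal.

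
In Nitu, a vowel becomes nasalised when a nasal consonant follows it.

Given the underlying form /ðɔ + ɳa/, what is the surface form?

[ðɔ̃ɳa]

The vowel /ɔ/ is adjacent to the following nasal /ɳ/, so it acquires [+nasal] and surfaces as [ɔ̃].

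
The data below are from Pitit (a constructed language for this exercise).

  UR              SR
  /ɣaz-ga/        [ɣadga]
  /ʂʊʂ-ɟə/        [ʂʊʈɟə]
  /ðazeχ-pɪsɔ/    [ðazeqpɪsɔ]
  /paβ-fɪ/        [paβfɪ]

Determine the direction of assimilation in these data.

Underlying /z/ is realised as [d] next to /g/; /g/ itself does not change.
/z/ is a fricative while /g/ is a stop; the output [d] is a stop, matching the trigger — so the feature that spreads is manner.
The other alternating forms pattern the same way: /ʂ/ → [ʈ] before /ɟ/ (fricative → stop, matching a stop); /χ/ → [q] before /p/ (fricative → stop, matching a stop) — only manner changes, and always toward the following segment.
Nothing changes in [paβfɪ]: there the adjacent consonants already agree in manner (/β/ and /f/ are both fricatives), so this form is consistent with the same rule.
Since the segment that changes precedes the conditioning segment, the assimilation is regressive.

regressive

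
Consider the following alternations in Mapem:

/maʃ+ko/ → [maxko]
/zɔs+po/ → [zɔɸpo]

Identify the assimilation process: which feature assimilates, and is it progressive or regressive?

regressive place assimilation

Comparing underlying and surface forms, /ʃ/ → [x] is the alternation; the neighbouring /k/ is constant.
/ʃ/ is postalveolar while /k/ is velar; the output [x] is velar, matching the trigger — so the feature that spreads is place.
Manner and voice are unchanged, so the assimilation is partial, not total.
Checking the remaining alternation: /s/ → [ɸ] before /p/ (alveolar → bilabial, matching bilabial) — only place changes, and always toward the following segment.
Since the segment that changes precedes the conditioning segment, the assimilation is regressive.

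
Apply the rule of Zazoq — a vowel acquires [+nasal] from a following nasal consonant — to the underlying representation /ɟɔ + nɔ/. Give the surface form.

The vowel /ɔ/ is adjacent to the following nasal /n/, so it acquires [+nasal] and surfaces as [ɔ̃].

[ɟɔ̃nɔ]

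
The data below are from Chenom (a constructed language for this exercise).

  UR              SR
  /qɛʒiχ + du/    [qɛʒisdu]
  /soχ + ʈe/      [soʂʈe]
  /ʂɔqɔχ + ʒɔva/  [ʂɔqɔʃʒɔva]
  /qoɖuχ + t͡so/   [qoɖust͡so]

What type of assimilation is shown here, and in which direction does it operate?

Underlying /χ/ is realised as [s] next to /d/; /d/ itself does not change.
The change uvular → alveolar matches the place of the following /d/, identifying this as place assimilation.
Manner and voice are unchanged, so the assimilation is partial, not total.
The other alternating forms pattern the same way: /χ/ → [ʂ] before /ʈ/ (uvular → retroflex, matching retroflex); /χ/ → [ʃ] before /ʒ/ (uvular → postalveolar, matching postalveolar); /χ/ → [s] before /t͡s/ (uvular → alveolar, matching alveolar) — only place changes, and always toward the following segment.
Since the segment that changes precedes the conditioning segment, the assimilation is regressive.

regressive place assimilation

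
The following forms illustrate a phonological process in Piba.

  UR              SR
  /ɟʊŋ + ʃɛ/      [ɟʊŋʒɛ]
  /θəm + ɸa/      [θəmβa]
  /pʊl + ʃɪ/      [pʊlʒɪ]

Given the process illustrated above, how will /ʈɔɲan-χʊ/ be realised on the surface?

[ʈɔɲanʁʊ]

The data show progressive voicing assimilation: /ʃ/ → [ʒ] after /ŋ/; /ɸ/ → [β] after /m/; /ʃ/ → [ʒ] after /l/. In each pair only voicing changes, matching the preceding consonant, while place and manner stay constant.
The rule targets /χ/ (voiceless uvular fricative), which sits after the trigger /n/ (voiced).
The voiced uvular fricative is [ʁ], so /χ/ → [ʁ].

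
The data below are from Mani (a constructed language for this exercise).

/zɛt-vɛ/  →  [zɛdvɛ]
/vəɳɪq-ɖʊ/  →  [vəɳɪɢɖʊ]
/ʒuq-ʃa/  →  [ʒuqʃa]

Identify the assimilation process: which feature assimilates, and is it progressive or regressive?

Comparing underlying and surface forms, /t/ → [d] is the alternation; the neighbouring /v/ is constant.
The change voiceless → voiced matches the voicing of the following /v/, identifying this as voicing assimilation.
Place and manner are unchanged, so the assimilation is partial, not total.
The same holds elsewhere in the data: /q/ → [ɢ] before /ɖ/ (voiceless → voiced, matching voiced) — only voicing changes, and always toward the following segment.
Nothing changes in [ʒuqʃa]: there the adjacent consonants already agree in voicing (/q/ and /ʃ/ are both voiceless), so this form is consistent with the same rule.
Since the segment that changes precedes the conditioning segment, the assimilation is regressive.

regressive voicing assimilation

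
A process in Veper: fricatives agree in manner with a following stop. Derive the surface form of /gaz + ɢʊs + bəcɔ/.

[gadɢʊtbəcɔ]

The rule targets /z/ (voiced alveolar fricative), which sits before the trigger /ɢ/ (stop).
The voiced alveolar stop is [d], so /z/ → [d].
At the second juncture, /s/ likewise becomes [t] adjacent to /b/.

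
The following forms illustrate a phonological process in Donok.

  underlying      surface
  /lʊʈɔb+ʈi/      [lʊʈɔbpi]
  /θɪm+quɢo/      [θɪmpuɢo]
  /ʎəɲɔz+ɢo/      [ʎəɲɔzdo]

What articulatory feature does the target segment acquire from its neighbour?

The segment that alternates is /ʈ/, which surfaces as [p] when adjacent to /b/.
/ʈ/ is retroflex while /b/ is bilabial; the output [p] is bilabial, matching the trigger — so the feature that spreads is place.
Checking the remaining alternations: /q/ → [p] after /m/ (uvular → bilabial, matching bilabial); /ɢ/ → [d] after /z/ (uvular → alveolar, matching alveolar) — only place changes, and always toward the preceding segment.

place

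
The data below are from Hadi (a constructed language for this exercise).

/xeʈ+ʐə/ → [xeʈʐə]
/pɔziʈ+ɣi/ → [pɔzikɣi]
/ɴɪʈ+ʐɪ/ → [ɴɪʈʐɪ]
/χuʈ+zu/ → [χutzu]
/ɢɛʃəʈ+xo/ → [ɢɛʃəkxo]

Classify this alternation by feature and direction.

regressive place assimilation

Comparing underlying and surface forms, /ʈ/ → [k] is the alternation; the neighbouring /ɣ/ is constant.
/ʈ/ is retroflex while /ɣ/ is velar; the output [k] is velar, matching the trigger — so the feature that spreads is place.
Manner and voice are unchanged, so the assimilation is partial, not total.
Checking the remaining alternations: /ʈ/ → [t] before /z/ (retroflex → alveolar, matching alveolar); /ʈ/ → [k] before /x/ (retroflex → velar, matching velar) — only place changes, and always toward the following segment.
No alternation appears in [xeʈʐə], [ɴɪʈʐɪ]: there the adjacent consonants already agree in place (/ʈ/ and /ʐ/ are both retroflex; /ʈ/ and /ʐ/ are both retroflex), so these forms are consistent with the same rule.
Since the segment that changes precedes the conditioning segment, the assimilation is regressive.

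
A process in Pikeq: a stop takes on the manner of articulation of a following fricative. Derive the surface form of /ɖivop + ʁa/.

The rule targets /p/ (voiceless bilabial stop), which sits before the trigger /ʁ/ (fricative).
The voiceless bilabial fricative is [ɸ], so /p/ → [ɸ].

[ɖivoɸʁa]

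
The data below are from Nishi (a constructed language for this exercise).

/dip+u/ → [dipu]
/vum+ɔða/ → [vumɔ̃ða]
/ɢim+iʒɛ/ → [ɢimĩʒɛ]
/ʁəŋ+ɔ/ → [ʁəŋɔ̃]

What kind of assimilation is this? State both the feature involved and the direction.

progressive nasality assimilation (vowel nasalisation)

The vowel /ɔ/ surfaces as nasalised [ɔ̃] next to the preceding nasal /m/ — it has acquired the [+nasal] feature of its neighbour.
Likewise in the remaining data: /i/ → [ĩ] after /m/; /ɔ/ → [ɔ̃] after /ŋ/ — each time a vowel is nasalised next to a preceding nasal.
No change occurs in [dipu] because the vowel at the boundary is adjacent to an oral consonant, not a nasal (/u/ next to /p/).
Because the conditioning nasal is to the left of the vowel that changes, the process is progressive (perseverative).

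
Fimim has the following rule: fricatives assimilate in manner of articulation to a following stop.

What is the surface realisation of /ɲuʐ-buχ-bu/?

[ɲuɖbuqbu]

/ʐ/ is a voiced retroflex fricative. The following trigger /b/ is a stop, so /ʐ/ must become a stop as well.
The voiced retroflex stop is [ɖ], so /ʐ/ → [ɖ].
The same rule applies at the second boundary: /χ/ → [q] next to /b/.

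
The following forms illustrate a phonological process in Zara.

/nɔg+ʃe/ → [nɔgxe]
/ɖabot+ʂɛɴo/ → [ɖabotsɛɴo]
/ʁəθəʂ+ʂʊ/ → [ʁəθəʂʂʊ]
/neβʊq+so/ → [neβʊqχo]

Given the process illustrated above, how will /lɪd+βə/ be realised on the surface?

The data show progressive place assimilation: /ʃ/ → [x] after /g/; /ʂ/ → [s] after /t/; /s/ → [χ] after /q/. In each pair only place changes, matching the preceding consonant, while manner and voice stay constant.
No alternation appears in [ʁəθəʂʂʊ]: there the adjacent consonants already agree in place (/ʂ/ and /ʂ/ are both retroflex), so this form is consistent with the same rule.
/β/ is a voiced bilabial fricative. The preceding trigger /d/ is alveolar, so /β/ must become alveolar as well.
The voiced alveolar fricative is [z], so /β/ → [z].

[lɪdzə]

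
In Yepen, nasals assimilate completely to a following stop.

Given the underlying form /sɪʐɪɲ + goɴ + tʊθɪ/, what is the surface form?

/ɲ/ is the segment targeted by the rule; it sits immediately before /g/, so it assimilates completely and surfaces as [g].
The same rule applies at the second boundary: /ɴ/ → [t] next to /t/.

[sɪʐɪggottʊθɪ]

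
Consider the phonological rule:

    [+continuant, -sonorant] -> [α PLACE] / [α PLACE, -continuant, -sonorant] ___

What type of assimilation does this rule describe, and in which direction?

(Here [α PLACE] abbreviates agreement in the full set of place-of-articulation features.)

progressive place assimilation

The shared variable α links the value of the place features (abbreviated [PLACE]) on the target to the same value on the neighbouring segment, so place is the feature that assimilates.
The conditioning segment sits to the left of the focus bar, meaning the trigger precedes the segment that changes — progressive assimilation.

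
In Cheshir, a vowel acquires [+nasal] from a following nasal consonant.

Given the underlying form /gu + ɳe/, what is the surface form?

The vowel /u/ is adjacent to the following nasal /ɳ/, so it acquires [+nasal] and surfaces as [ũ].

[gũɳe]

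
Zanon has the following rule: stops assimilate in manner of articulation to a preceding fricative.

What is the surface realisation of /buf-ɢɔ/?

/ɢ/ is a voiced uvular stop. The preceding trigger /f/ is a fricative, so /ɢ/ must become a fricative as well.
Changing only its manner to fricative gives [ʁ] — the voiced uvular fricative.

[bufʁɔ]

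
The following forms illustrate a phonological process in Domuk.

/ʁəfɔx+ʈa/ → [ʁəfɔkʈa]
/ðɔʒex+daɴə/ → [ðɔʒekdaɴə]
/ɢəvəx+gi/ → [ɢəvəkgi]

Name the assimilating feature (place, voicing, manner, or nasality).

manner

The segment that alternates is /x/, which surfaces as [k] when adjacent to /ʈ/.
The change fricative → stop matches the manner of the following /ʈ/, identifying this as manner assimilation.
Checking the remaining alternations: /x/ → [k] before /d/ (fricative → stop, matching a stop); /x/ → [k] before /g/ (fricative → stop, matching a stop) — only manner changes, and always toward the following segment.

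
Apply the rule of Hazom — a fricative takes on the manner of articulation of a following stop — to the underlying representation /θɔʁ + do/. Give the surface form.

The rule targets /ʁ/ (voiced uvular fricative), which sits before the trigger /d/ (stop).
A voiced uvular stop is [ɢ], so the surface segment is [ɢ].

[θɔɢdo]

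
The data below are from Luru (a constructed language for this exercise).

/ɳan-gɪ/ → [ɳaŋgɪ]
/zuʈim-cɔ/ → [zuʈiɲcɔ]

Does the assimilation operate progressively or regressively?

regressive

Comparing underlying and surface forms, /n/ → [ŋ] is the alternation; the neighbouring /g/ is constant.
/n/ is alveolar while /g/ is velar; the output [ŋ] is velar, matching the trigger — so the feature that spreads is place.
The other alternating form patterns the same way: /m/ → [ɲ] before /c/ (bilabial → palatal, matching palatal) — only place changes, and always toward the following segment.
The trigger is the following segment, so the direction is regressive (anticipatory).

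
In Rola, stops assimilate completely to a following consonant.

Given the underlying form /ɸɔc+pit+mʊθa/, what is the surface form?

[ɸɔppimmʊθa]

/c/ is the segment targeted by the rule; it sits immediately before /p/, so it assimilates completely and surfaces as [p].
The same rule applies at the second boundary: /t/ → [m] next to /m/.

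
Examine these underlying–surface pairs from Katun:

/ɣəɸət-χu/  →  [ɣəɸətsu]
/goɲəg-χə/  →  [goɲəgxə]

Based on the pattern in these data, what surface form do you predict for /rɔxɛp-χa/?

[rɔxɛpɸa]

The data show progressive place assimilation: /χ/ → [s] after /t/; /χ/ → [x] after /g/. In each pair only place changes, matching the preceding consonant, while manner and voice stay constant.
The rule targets /χ/ (voiceless uvular fricative), which sits after the trigger /p/ (bilabial).
Changing only its place to bilabial gives [ɸ] — the voiceless bilabial fricative.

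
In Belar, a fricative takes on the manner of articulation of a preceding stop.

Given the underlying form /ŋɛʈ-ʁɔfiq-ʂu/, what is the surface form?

[ŋɛʈɢɔfiqʈu]

The rule targets /ʁ/ (voiced uvular fricative), which sits after the trigger /ʈ/ (stop).
Changing only its manner to stop gives [ɢ] — the voiced uvular stop.
At the second juncture, /ʂ/ likewise becomes [ʈ] adjacent to /q/.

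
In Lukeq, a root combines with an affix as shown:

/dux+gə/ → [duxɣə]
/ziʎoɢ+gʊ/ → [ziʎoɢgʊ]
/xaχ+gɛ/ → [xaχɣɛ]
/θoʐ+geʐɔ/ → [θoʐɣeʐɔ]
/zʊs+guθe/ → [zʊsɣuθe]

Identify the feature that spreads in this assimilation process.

manner

The segment that alternates is /g/, which surfaces as [ɣ] when adjacent to /x/.
The change stop → fricative matches the manner of the preceding /x/, identifying this as manner assimilation.
The other alternating forms pattern the same way: /g/ → [ɣ] after /χ/ (stop → fricative, matching a fricative); /g/ → [ɣ] after /ʐ/ (stop → fricative, matching a fricative); /g/ → [ɣ] after /s/ (stop → fricative, matching a fricative) — only manner changes, and always toward the preceding segment.
No alternation appears in [ziʎoɢgʊ]: there the adjacent consonants already agree in manner (/g/ and /ɢ/ are both stops), so this form is consistent with the same rule.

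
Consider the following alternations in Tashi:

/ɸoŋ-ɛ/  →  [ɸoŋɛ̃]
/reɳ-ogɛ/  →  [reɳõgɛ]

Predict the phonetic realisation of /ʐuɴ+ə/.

[ʐuɴə̃]

The data show progressive nasality assimilation (vowel nasalisation): /ɛ/ → [ɛ̃] after /ŋ/; /o/ → [õ] after /ɳ/ — a vowel is nasalised by an immediately preceding nasal consonant.
The vowel /ə/ is adjacent to the preceding nasal /ɴ/, so it acquires [+nasal] and surfaces as [ə̃].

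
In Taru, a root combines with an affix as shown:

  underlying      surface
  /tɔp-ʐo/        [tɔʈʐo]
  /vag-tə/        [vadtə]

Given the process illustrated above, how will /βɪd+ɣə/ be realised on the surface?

The data show regressive place assimilation: /p/ → [ʈ] before /ʐ/; /g/ → [d] before /t/. In each pair only place changes, matching the following consonant, while manner and voice stay constant.
/d/ is a voiced alveolar stop. The following trigger /ɣ/ is velar, so /d/ must become velar as well.
A voiced velar stop is [g], so the surface segment is [g].

[βɪgɣə]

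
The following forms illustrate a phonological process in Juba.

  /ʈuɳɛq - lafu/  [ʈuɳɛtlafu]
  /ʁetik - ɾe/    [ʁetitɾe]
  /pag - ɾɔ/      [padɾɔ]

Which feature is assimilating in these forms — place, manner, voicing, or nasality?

Underlying /q/ is realised as [t] next to /l/; /l/ itself does not change.
/q/ is uvular while /l/ is alveolar; the output [t] is alveolar, matching the trigger — so the feature that spreads is place.
The other alternating forms pattern the same way: /k/ → [t] before /ɾ/ (velar → alveolar, matching alveolar); /g/ → [d] before /ɾ/ (velar → alveolar, matching alveolar) — only place changes, and always toward the following segment.

place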